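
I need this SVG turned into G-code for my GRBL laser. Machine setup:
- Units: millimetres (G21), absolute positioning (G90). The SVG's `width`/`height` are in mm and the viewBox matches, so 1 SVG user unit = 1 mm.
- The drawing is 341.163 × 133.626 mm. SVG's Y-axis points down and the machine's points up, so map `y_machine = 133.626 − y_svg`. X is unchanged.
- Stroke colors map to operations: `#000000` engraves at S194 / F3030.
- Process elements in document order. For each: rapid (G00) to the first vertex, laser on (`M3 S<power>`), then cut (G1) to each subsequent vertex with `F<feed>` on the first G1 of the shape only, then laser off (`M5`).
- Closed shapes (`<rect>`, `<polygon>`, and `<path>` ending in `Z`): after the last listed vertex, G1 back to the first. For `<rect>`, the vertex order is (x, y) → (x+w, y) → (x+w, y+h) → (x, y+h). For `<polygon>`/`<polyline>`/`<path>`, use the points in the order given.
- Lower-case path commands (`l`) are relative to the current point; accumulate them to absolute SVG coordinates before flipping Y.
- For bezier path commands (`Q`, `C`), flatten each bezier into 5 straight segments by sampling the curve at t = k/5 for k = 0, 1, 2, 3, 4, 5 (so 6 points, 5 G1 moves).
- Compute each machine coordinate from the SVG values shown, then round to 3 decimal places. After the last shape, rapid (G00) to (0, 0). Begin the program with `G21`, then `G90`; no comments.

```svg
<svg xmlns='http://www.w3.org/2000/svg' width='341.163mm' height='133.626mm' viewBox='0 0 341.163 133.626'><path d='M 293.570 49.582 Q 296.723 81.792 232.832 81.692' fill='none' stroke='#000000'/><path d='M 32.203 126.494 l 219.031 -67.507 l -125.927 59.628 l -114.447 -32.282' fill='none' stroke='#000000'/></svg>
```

G21
G90
G00 X293.570 Y84.044
M3 S194
G1 X292.149 Y72.452 F3030
G1 X285.365 Y63.446
G1 X273.218 Y57.024
G1 X255.707 Y53.186
G1 X232.832 Y51.934
M5
G00 X32.203 Y7.132
M3 S194
G1 X251.234 Y74.639 F3030
G1 X125.307 Y15.011
G1 X10.860 Y47.293
M5
G00 X0.000 Y0.000

viewBox `0 0 341.163 133.626` with mm width/height → 1 unit = 1 mm. Flip: y_m = 133.626 − y_svg.

**Shape 1** — `<path>` quadratic bezier, stroke `#000000` → engrave (S194, F3030). Control points (SVG): P0=(293.570,49.582), P1=(296.723,81.792), P2=(232.832,81.692); sampled at t=k/5. Machine vertices: (293.570,84.044) → (292.149,72.452) → (285.365,63.446) → (273.218,57.024) → (255.707,53.186) → (232.832,51.934). Open path.

**Shape 2** — `<path>` open polyline, stroke `#000000` → engrave (S194, F3030). Machine vertices: (32.203,7.132) → (251.234,74.639) → (125.307,15.011) → (10.860,47.293). Open path.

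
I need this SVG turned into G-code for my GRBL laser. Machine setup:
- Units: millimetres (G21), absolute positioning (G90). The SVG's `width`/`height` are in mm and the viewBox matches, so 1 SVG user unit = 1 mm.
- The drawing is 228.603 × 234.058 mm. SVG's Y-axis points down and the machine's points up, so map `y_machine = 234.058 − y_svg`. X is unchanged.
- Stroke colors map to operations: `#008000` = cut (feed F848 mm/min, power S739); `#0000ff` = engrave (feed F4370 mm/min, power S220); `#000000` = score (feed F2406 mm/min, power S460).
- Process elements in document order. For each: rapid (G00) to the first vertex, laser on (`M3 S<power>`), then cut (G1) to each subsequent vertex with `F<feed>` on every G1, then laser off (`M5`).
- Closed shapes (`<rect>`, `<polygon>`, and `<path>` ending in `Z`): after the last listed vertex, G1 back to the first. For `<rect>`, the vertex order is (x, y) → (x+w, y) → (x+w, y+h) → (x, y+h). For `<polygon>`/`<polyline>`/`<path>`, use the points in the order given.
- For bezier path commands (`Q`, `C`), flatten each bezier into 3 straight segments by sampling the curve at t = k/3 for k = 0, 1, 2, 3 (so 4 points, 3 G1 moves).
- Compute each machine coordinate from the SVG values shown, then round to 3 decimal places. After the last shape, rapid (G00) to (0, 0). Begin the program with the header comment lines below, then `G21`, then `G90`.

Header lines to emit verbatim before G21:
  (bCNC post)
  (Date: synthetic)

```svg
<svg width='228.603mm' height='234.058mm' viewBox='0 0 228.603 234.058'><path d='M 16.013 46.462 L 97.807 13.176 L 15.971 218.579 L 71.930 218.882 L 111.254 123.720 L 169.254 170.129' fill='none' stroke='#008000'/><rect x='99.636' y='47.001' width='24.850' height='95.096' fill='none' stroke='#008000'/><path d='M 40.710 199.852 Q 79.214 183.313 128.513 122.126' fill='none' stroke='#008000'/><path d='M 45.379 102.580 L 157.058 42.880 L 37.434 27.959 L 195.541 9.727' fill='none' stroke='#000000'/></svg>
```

1 u = 1 mm; y_m = 234.058 − y.

[1] `<path>` open polyline, #008000→cut S739 F848: (16.013,187.596) → (97.807,220.882) → (15.971,15.479) → (71.930,15.176) → (111.254,110.338) → (169.254,63.929)

[2] `<rect>` rectangle, #008000→cut S739 F848: (99.636,187.057) → (124.486,187.057) → (124.486,91.961) → (99.636,91.961) → (99.636,187.057) (closed)

[3] `<path>` quadratic bezier, #008000→cut S739 F848: (40.710,34.206) → (67.579,50.193) → (96.846,76.102) → (128.513,111.932)

[4] `<path>` open polyline, #000000→score S460 F2406: (45.379,131.478) → (157.058,191.178) → (37.434,206.099) → (195.541,224.331)

(bCNC post)
(Date: synthetic)
G21
G90
G00 X16.013 Y187.596
M3 S739
G1 X97.807 Y220.882 F848
G1 X15.971 Y15.479 F848
G1 X71.930 Y15.176 F848
G1 X111.254 Y110.338 F848
G1 X169.254 Y63.929 F848
M5
G00 X99.636 Y187.057
M3 S739
G1 X124.486 Y187.057 F848
G1 X124.486 Y91.961 F848
G1 X99.636 Y91.961 F848
G1 X99.636 Y187.057 F848
M5
G00 X40.710 Y34.206
M3 S739
G1 X67.579 Y50.193 F848
G1 X96.846 Y76.102 F848
G1 X128.513 Y111.932 F848
M5
G00 X45.379 Y131.478
M3 S460
G1 X157.058 Y191.178 F2406
G1 X37.434 Y206.099 F2406
G1 X195.541 Y224.331 F2406
M5
G00 X0.000 Y0.000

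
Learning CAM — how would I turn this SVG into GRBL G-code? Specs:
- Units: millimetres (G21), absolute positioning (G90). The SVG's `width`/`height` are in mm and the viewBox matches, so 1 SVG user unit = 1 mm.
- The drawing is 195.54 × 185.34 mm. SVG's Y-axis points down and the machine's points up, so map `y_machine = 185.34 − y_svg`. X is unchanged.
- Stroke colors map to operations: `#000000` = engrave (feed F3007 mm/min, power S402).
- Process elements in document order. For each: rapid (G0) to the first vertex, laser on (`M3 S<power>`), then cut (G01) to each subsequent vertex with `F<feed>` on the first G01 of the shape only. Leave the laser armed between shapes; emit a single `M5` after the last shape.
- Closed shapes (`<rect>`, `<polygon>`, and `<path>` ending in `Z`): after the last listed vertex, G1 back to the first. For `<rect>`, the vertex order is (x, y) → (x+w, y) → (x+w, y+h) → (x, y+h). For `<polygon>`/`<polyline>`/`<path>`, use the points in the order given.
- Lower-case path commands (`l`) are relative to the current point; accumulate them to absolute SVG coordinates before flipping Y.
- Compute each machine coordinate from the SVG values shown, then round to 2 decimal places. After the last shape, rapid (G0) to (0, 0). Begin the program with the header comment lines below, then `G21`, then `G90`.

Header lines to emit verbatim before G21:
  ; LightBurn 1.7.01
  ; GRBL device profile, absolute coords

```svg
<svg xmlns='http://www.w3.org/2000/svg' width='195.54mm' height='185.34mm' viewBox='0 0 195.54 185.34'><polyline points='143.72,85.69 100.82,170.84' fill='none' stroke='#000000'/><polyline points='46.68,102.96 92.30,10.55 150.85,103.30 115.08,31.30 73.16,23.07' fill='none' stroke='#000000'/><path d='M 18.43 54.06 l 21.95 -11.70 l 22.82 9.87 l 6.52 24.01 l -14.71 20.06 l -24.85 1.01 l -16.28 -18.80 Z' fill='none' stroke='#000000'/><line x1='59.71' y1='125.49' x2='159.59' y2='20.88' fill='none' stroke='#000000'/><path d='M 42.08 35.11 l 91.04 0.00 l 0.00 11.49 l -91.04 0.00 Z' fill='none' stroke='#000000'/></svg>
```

; LightBurn 1.7.01
; GRBL device profile, absolute coords
G21
G90
G0 X143.72 Y99.65
M3 S402
G01 X100.82 Y14.50 F3007
G0 X46.68 Y82.38
M3 S402
G01 X92.30 Y174.79 F3007
G01 X150.85 Y82.04
G01 X115.08 Y154.04
G01 X73.16 Y162.27
G0 X18.43 Y131.28
M3 S402
G01 X40.38 Y142.98 F3007
G01 X63.20 Y133.11
G01 X69.72 Y109.10
G01 X55.01 Y89.04
G01 X30.16 Y88.03
G01 X13.88 Y106.83
G01 X18.43 Y131.28
G0 X59.71 Y59.85
M3 S402
G01 X159.59 Y164.46 F3007
G0 X42.08 Y150.23
M3 S402
G01 X133.12 Y150.23 F3007
G01 X133.12 Y138.74
G01 X42.08 Y138.74
G01 X42.08 Y150.23
M5
G0 X0.00 Y0.00

viewBox `0 0 195.54 185.34` with mm width/height → 1 unit = 1 mm. Flip: y_m = 185.34 − y_svg.

**Shape 1** — `<polyline>` line segment, stroke `#000000` → engrave (S402, F3007). Machine vertices: (143.72,99.65) → (100.82,14.50). Open path.

**Shape 2** — `<polyline>` open polyline, stroke `#000000` → engrave (S402, F3007). Machine vertices: (46.68,82.38) → (92.30,174.79) → (150.85,82.04) → (115.08,154.04) → (73.16,162.27). Open path.

**Shape 3** — `<path>` regular polygon, stroke `#000000` → engrave (S402, F3007). Machine vertices: (18.43,131.28) → (40.38,142.98) → (63.20,133.11) → (69.72,109.10) → (55.01,89.04) → (30.16,88.03) → (13.88,106.83) → (18.43,131.28). Closed: final G1 returns to the first vertex.

**Shape 4** — `<line>` line segment, stroke `#000000` → engrave (S402, F3007). Machine vertices: (59.71,59.85) → (159.59,164.46). Open path.

**Shape 5** — `<path>` rectangle, stroke `#000000` → engrave (S402, F3007). Machine vertices: (42.08,150.23) → (133.12,150.23) → (133.12,138.74) → (42.08,138.74) → (42.08,150.23). Closed: final G1 returns to the first vertex.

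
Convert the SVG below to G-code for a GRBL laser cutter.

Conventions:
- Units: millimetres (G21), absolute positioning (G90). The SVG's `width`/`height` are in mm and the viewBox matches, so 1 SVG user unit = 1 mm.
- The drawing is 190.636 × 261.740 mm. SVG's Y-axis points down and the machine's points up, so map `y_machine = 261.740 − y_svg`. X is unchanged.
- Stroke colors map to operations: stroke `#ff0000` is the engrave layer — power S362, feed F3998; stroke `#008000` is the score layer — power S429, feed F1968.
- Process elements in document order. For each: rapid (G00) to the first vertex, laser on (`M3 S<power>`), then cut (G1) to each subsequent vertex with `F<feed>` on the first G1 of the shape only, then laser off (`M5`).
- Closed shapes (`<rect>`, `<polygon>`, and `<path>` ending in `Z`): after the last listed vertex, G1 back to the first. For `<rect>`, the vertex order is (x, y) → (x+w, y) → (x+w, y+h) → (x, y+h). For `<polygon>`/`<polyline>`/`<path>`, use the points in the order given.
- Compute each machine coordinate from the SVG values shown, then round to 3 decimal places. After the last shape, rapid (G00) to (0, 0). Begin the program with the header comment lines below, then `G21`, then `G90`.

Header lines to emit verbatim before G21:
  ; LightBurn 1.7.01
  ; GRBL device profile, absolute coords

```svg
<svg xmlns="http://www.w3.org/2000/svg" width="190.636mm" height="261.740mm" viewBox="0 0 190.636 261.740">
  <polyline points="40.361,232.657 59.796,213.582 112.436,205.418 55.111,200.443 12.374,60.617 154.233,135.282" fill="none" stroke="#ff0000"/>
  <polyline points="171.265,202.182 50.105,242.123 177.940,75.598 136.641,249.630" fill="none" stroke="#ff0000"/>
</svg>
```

; LightBurn 1.7.01
; GRBL device profile, absolute coords
G21
G90
G00 X40.361 Y29.083
M3 S362
G1 X59.796 Y48.158 F3998
G1 X112.436 Y56.322
G1 X55.111 Y61.297
G1 X12.374 Y201.123
G1 X154.233 Y126.458
M5
G00 X171.265 Y59.558
M3 S362
G1 X50.105 Y19.617 F3998
G1 X177.940 Y186.142
G1 X136.641 Y12.110
M5
G00 X0.000 Y0.000

1 u = 1 mm; y_m = 261.740 − y.

[1] `<polyline>` open polyline, #ff0000→engrave S362 F3998: (40.361,29.083) → (59.796,48.158) → (112.436,56.322) → (55.111,61.297) → (12.374,201.123) → (154.233,126.458)

[2] `<polyline>` open polyline, #ff0000→engrave S362 F3998: (171.265,59.558) → (50.105,19.617) → (177.940,186.142) → (136.641,12.110)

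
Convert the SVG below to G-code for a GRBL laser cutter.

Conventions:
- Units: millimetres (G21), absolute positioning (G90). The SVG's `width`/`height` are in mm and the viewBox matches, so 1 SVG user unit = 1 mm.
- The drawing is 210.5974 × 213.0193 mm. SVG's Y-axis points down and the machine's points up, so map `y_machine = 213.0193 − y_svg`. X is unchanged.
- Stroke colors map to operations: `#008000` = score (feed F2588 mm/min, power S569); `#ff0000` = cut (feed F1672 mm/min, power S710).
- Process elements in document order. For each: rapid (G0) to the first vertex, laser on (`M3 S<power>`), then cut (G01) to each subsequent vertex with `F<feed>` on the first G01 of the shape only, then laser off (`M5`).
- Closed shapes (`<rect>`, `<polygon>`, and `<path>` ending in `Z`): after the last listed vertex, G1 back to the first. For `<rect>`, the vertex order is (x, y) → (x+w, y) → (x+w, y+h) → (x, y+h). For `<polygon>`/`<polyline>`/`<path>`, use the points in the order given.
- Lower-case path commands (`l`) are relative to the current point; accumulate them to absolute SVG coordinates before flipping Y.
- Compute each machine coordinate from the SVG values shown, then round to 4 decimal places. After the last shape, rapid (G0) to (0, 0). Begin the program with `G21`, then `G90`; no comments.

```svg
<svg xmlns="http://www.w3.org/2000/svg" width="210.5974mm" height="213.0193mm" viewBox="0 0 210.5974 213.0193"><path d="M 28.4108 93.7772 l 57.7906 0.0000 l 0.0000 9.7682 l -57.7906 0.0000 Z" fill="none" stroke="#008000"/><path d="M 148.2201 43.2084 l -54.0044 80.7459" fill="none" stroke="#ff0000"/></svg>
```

G21
G90
G0 X28.4108 Y119.2421
M3 S569
G01 X86.2014 Y119.2421 F2588
G01 X86.2014 Y109.4739
G01 X28.4108 Y109.4739
G01 X28.4108 Y119.2421
M5
G0 X148.2201 Y169.8109
M3 S710
G01 X94.2157 Y89.0650 F1672
M5
G0 X0.0000 Y0.0000

Since the viewBox matches the mm dimensions, user units are millimetres directly. The only transform is the Y-flip y_m = 213.0193 − y_svg.

Shape 1 is a rectangle drawn with `<path>`. Its stroke #008000 means score at S569, F2588. After flipping Y the toolpath is (28.4108,119.2421) → (86.2014,119.2421) → (86.2014,109.4739) → (28.4108,109.4739) → (28.4108,119.2421), returning to the start.

Shape 2 is a line segment drawn with `<path>`. Its stroke #ff0000 means cut at S710, F1672. After flipping Y the toolpath is (148.2201,169.8109) → (94.2157,89.0650).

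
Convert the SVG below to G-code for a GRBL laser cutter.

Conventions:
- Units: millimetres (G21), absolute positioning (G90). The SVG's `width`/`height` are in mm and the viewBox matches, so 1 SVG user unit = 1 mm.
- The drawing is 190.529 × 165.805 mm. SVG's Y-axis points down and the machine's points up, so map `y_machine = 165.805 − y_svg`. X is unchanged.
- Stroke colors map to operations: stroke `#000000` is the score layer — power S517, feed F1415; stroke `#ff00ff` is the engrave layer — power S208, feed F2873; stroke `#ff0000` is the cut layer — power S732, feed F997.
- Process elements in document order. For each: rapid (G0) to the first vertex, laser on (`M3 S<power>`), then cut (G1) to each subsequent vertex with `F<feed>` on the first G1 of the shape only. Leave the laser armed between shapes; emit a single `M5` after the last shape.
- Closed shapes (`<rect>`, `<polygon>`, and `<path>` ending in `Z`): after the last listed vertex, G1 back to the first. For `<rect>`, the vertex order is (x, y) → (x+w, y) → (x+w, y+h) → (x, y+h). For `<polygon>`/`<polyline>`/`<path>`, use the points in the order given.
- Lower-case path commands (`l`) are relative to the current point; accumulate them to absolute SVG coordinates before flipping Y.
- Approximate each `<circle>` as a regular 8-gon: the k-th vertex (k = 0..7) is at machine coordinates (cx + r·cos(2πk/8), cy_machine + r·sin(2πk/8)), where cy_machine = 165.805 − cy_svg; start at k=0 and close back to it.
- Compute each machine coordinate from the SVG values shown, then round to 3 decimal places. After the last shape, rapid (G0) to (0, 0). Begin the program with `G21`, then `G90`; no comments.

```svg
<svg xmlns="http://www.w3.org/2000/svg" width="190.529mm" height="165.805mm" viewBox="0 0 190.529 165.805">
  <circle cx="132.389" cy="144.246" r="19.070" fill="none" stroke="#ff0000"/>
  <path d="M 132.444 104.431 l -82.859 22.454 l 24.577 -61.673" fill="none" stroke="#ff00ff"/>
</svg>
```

G21
G90
G0 X151.459 Y21.559
M3 S732
G1 X145.874 Y35.044 F997
G1 X132.389 Y40.629
G1 X118.904 Y35.044
G1 X113.319 Y21.559
G1 X118.904 Y8.074
G1 X132.389 Y2.489
G1 X145.874 Y8.074
G1 X151.459 Y21.559
G0 X132.444 Y61.374
M3 S208
G1 X49.585 Y38.920 F2873
G1 X74.162 Y100.593
M5
G0 X0.000 Y0.000

viewBox `0 0 190.529 165.805` with mm width/height → 1 unit = 1 mm. Flip: y_m = 165.805 − y_svg.

**Shape 1** — `<circle>` circle, stroke `#ff0000` → cut (S732, F997). Machine vertices: (151.459,21.559) → (145.874,35.044) → (132.389,40.629) → (118.904,35.044) → (113.319,21.559) → (118.904,8.074) → (132.389,2.489) → (145.874,8.074) → (151.459,21.559). Closed: final G1 returns to the first vertex.

**Shape 2** — `<path>` open polyline, stroke `#ff00ff` → engrave (S208, F2873). Machine vertices: (132.444,61.374) → (49.585,38.920) → (74.162,100.593). Open path.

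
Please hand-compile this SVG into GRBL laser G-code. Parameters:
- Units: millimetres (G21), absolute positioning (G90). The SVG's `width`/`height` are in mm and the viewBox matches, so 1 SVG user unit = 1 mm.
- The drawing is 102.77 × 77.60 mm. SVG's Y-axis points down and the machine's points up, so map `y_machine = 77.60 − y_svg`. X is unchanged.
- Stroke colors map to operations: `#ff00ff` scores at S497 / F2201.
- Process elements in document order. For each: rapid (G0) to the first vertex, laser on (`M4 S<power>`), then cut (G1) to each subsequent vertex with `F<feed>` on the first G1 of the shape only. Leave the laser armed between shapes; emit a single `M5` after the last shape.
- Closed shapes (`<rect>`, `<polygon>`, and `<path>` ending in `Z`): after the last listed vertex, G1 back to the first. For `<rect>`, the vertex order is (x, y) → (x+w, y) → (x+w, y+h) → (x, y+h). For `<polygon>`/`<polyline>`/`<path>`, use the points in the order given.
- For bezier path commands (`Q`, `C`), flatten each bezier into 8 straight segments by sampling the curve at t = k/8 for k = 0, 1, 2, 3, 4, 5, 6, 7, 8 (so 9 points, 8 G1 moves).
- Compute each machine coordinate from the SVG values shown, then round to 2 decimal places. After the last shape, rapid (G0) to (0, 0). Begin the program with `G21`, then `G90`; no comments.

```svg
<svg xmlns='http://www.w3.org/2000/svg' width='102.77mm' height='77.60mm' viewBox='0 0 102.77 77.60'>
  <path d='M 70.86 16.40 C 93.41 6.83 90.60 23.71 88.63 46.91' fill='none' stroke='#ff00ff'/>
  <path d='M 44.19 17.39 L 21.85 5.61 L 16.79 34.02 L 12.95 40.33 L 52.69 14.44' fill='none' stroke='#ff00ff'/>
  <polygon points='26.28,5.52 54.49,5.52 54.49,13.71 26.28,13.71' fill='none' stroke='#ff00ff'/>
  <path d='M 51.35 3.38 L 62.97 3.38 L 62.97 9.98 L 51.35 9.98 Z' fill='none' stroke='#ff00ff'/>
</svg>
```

G21
G90
G0 X70.86 Y61.20
M4 S497
G1 X78.18 Y63.59 F2201
G1 X83.43 Y63.73
G1 X86.91 Y61.87
G1 X88.94 Y58.23
G1 X89.82 Y53.06
G1 X89.86 Y46.59
G1 X89.36 Y39.05
G1 X88.63 Y30.69
G0 X44.19 Y60.21
M4 S497
G1 X21.85 Y71.99 F2201
G1 X16.79 Y43.58
G1 X12.95 Y37.27
G1 X52.69 Y63.16
G0 X26.28 Y72.08
M4 S497
G1 X54.49 Y72.08 F2201
G1 X54.49 Y63.89
G1 X26.28 Y63.89
G1 X26.28 Y72.08
G0 X51.35 Y74.22
M4 S497
G1 X62.97 Y74.22 F2201
G1 X62.97 Y67.62
G1 X51.35 Y67.62
G1 X51.35 Y74.22
M5
G0 X0.00 Y0.00

Since the viewBox matches the mm dimensions, user units are millimetres directly. The only transform is the Y-flip y_m = 77.60 − y_svg.

Shape 1 is a cubic bezier drawn with `<path>`. Its stroke #ff00ff means score at S497, F2201. After flipping Y the toolpath is (70.86,61.20) → (78.18,63.59) → (83.43,63.73) → (86.91,61.87) → (88.94,58.23) → (89.82,53.06) → (89.86,46.59) → (89.36,39.05) → (88.63,30.69).

Shape 2 is a open polyline drawn with `<path>`. Its stroke #ff00ff means score at S497, F2201. After flipping Y the toolpath is (44.19,60.21) → (21.85,71.99) → (16.79,43.58) → (12.95,37.27) → (52.69,63.16).

Shape 3 is a rectangle drawn with `<polygon>`. Its stroke #ff00ff means score at S497, F2201. After flipping Y the toolpath is (26.28,72.08) → (54.49,72.08) → (54.49,63.89) → (26.28,63.89) → (26.28,72.08), returning to the start.

Shape 4 is a rectangle drawn with `<path>`. Its stroke #ff00ff means score at S497, F2201. After flipping Y the toolpath is (51.35,74.22) → (62.97,74.22) → (62.97,67.62) → (51.35,67.62) → (51.35,74.22), returning to the start.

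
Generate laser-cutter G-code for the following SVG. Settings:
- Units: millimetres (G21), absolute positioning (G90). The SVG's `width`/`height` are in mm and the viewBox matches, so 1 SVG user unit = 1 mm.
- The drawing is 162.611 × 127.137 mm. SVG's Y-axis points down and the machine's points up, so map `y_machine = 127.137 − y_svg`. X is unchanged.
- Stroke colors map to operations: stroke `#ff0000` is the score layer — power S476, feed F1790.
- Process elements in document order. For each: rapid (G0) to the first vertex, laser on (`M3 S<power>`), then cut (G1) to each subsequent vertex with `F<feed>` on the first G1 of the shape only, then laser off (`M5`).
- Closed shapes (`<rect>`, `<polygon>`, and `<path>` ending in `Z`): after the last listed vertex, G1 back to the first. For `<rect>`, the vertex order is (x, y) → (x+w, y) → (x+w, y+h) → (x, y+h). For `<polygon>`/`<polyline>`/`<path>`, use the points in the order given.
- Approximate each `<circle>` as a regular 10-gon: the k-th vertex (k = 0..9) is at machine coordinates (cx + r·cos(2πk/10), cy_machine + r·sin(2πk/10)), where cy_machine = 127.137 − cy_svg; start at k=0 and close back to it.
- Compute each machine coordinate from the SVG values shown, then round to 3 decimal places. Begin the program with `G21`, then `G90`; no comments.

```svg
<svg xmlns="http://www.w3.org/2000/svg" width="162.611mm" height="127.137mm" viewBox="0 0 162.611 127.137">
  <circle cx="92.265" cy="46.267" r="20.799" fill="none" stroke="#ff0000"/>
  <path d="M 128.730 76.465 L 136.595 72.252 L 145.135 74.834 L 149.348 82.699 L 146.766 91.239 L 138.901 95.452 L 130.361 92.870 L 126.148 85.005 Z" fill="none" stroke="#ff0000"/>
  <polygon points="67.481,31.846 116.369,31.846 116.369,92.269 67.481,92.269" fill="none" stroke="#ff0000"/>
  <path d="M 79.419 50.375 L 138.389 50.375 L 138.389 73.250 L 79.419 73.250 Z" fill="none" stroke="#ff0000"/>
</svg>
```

G21
G90
G0 X113.064 Y80.870
M3 S476
G1 X109.092 Y93.095 F1790
G1 X98.692 Y100.651
G1 X85.838 Y100.651
G1 X75.438 Y93.095
G1 X71.466 Y80.870
G1 X75.438 Y68.645
G1 X85.838 Y61.089
G1 X98.692 Y61.089
G1 X109.092 Y68.645
G1 X113.064 Y80.870
M5
G0 X128.730 Y50.672
M3 S476
G1 X136.595 Y54.885 F1790
G1 X145.135 Y52.303
G1 X149.348 Y44.438
G1 X146.766 Y35.898
G1 X138.901 Y31.685
G1 X130.361 Y34.267
G1 X126.148 Y42.132
G1 X128.730 Y50.672
M5
G0 X67.481 Y95.291
M3 S476
G1 X116.369 Y95.291 F1790
G1 X116.369 Y34.868
G1 X67.481 Y34.868
G1 X67.481 Y95.291
M5
G0 X79.419 Y76.762
M3 S476
G1 X138.389 Y76.762 F1790
G1 X138.389 Y53.887
G1 X79.419 Y53.887
G1 X79.419 Y76.762
M5

Since the viewBox matches the mm dimensions, user units are millimetres directly. The only transform is the Y-flip y_m = 127.137 − y_svg.

Shape 1 is a circle drawn with `<circle>`. Its stroke #ff0000 means score at S476, F1790. After flipping Y the toolpath is (113.064,80.870) → (109.092,93.095) → (98.692,100.651) → (85.838,100.651) → (75.438,93.095) → (71.466,80.870) → (75.438,68.645) → (85.838,61.089) → (98.692,61.089) → (109.092,68.645) → (113.064,80.870), returning to the start.

Shape 2 is a regular polygon drawn with `<path>`. Its stroke #ff0000 means score at S476, F1790. After flipping Y the toolpath is (128.730,50.672) → (136.595,54.885) → (145.135,52.303) → (149.348,44.438) → (146.766,35.898) → (138.901,31.685) → (130.361,34.267) → (126.148,42.132) → (128.730,50.672), returning to the start.

Shape 3 is a rectangle drawn with `<polygon>`. Its stroke #ff0000 means score at S476, F1790. After flipping Y the toolpath is (67.481,95.291) → (116.369,95.291) → (116.369,34.868) → (67.481,34.868) → (67.481,95.291), returning to the start.

Shape 4 is a rectangle drawn with `<path>`. Its stroke #ff0000 means score at S476, F1790. After flipping Y the toolpath is (79.419,76.762) → (138.389,76.762) → (138.389,53.887) → (79.419,53.887) → (79.419,76.762), returning to the start.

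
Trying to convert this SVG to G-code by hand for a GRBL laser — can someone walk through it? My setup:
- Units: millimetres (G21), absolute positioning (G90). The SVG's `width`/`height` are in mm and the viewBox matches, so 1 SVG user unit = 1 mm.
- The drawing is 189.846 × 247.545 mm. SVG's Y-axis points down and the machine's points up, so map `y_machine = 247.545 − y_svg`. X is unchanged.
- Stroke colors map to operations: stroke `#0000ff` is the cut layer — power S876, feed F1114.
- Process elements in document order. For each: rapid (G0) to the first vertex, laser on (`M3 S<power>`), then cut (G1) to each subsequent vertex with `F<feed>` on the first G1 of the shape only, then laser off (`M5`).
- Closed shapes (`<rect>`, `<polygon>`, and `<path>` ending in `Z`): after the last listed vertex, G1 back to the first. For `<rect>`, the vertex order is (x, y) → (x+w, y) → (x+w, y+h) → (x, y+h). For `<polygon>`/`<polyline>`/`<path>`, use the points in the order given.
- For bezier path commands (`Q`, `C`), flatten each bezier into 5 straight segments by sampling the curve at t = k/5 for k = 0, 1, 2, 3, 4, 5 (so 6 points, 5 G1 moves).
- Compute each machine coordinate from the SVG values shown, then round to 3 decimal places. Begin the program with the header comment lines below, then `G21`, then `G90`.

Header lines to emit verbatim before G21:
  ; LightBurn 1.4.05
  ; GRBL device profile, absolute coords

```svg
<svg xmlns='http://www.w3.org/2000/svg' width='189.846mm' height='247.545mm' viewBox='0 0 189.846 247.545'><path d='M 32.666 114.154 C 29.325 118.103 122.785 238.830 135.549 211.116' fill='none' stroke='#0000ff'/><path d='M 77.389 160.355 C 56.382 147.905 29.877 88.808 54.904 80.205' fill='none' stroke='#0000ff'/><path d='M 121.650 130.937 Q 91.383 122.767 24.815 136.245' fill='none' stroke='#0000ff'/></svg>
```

1 u = 1 mm; y_m = 247.545 − y.

[1] `<path>` cubic bezier, #0000ff→cut S876 F1114: (32.666,133.391) → (40.858,119.130) → (63.761,89.573) → (92.858,57.450) → (119.627,35.492) → (135.549,36.429)

[2] `<path>` cubic bezier, #0000ff→cut S876 F1114: (77.389,87.190) → (64.581,99.481) → (53.191,118.304) → (45.957,138.996) → (45.615,156.896) → (54.904,167.340)

[3] `<path>` quadratic bezier, #0000ff→cut S876 F1114: (121.650,116.608) → (108.091,119.010) → (91.628,119.680) → (72.261,118.619) → (49.990,115.825) → (24.815,111.300)

; LightBurn 1.4.05
; GRBL device profile, absolute coords
G21
G90
G0 X32.666 Y133.391
M3 S876
G1 X40.858 Y119.130 F1114
G1 X63.761 Y89.573
G1 X92.858 Y57.450
G1 X119.627 Y35.492
G1 X135.549 Y36.429
M5
G0 X77.389 Y87.190
M3 S876
G1 X64.581 Y99.481 F1114
G1 X53.191 Y118.304
G1 X45.957 Y138.996
G1 X45.615 Y156.896
G1 X54.904 Y167.340
M5
G0 X121.650 Y116.608
M3 S876
G1 X108.091 Y119.010 F1114
G1 X91.628 Y119.680
G1 X72.261 Y118.619
G1 X49.990 Y115.825
G1 X24.815 Y111.300
M5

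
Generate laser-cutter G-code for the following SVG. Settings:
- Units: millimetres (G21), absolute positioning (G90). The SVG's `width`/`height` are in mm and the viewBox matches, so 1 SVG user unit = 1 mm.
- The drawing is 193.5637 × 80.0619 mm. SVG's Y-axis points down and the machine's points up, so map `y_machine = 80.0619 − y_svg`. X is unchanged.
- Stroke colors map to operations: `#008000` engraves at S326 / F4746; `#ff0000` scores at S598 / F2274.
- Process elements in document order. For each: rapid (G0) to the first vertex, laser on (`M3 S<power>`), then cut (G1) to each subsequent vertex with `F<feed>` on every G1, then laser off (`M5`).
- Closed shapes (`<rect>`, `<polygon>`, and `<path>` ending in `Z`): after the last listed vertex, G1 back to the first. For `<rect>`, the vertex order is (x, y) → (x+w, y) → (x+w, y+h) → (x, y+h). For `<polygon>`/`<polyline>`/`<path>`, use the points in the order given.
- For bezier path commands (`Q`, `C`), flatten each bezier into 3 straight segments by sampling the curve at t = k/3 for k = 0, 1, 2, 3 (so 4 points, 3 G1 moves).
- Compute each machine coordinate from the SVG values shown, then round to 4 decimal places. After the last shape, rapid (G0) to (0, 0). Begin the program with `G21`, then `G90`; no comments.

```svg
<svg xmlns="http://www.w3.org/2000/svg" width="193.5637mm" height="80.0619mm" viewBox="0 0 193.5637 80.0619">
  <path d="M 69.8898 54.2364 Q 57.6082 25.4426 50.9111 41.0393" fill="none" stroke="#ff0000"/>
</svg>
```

viewBox `0 0 193.5637 80.0619` with mm width/height → 1 unit = 1 mm. Flip: y_m = 80.0619 − y_svg.

**Shape 1** — `<path>` quadratic bezier, stroke `#ff0000` → score (S598, F2274). Control points (SVG): P0=(69.8898,54.2364), P1=(57.6082,25.4426), P2=(50.9111,41.0393); sampled at t=k/3. Machine vertices: (69.8898,25.8255) → (62.3226,40.0891) → (55.9963,44.4881) → (50.9111,39.0226). Open path.

G21
G90
G0 X69.8898 Y25.8255
M3 S598
G1 X62.3226 Y40.0891 F2274
G1 X55.9963 Y44.4881 F2274
G1 X50.9111 Y39.0226 F2274
M5
G0 X0.0000 Y0.0000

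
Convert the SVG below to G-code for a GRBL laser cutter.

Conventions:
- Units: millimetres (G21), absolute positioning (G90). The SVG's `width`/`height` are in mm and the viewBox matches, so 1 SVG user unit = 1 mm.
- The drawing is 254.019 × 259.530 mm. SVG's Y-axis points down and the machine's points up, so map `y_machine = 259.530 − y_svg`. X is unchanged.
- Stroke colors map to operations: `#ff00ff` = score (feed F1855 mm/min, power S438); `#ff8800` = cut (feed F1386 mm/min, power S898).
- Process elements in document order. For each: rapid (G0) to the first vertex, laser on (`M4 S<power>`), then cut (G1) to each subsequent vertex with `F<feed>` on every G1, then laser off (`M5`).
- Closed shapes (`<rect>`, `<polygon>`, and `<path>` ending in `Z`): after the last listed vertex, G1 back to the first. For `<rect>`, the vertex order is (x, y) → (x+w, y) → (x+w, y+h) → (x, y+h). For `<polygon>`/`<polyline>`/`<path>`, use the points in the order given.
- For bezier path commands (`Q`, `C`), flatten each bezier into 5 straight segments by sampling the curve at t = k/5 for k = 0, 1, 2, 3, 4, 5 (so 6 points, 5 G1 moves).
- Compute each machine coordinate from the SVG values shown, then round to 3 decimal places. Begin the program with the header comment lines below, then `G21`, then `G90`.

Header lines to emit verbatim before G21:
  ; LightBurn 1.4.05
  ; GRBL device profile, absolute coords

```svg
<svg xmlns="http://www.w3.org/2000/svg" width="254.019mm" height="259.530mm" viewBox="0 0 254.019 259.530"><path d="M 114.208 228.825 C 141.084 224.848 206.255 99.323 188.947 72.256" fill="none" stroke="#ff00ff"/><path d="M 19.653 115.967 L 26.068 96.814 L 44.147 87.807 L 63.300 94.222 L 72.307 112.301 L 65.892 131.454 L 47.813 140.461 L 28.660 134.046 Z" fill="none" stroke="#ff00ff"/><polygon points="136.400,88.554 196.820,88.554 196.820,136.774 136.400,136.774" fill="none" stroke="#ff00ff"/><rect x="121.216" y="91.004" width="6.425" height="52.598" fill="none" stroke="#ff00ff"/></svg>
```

1 u = 1 mm; y_m = 259.530 − y.

[1] `<path>` cubic bezier, #ff00ff→score S438 F1855: (114.208,30.705) → (133.963,45.917) → (157.111,79.740) → (177.856,121.614) → (190.401,160.979) → (188.947,187.274)

[2] `<path>` regular polygon, #ff00ff→score S438 F1855: (19.653,143.563) → (26.068,162.716) → (44.147,171.723) → (63.300,165.308) → (72.307,147.229) → (65.892,128.076) → (47.813,119.069) → (28.660,125.484) → (19.653,143.563) (closed)

[3] `<polygon>` rectangle, #ff00ff→score S438 F1855: (136.400,170.976) → (196.820,170.976) → (196.820,122.756) → (136.400,122.756) → (136.400,170.976) (closed)

[4] `<rect>` rectangle, #ff00ff→score S438 F1855: (121.216,168.526) → (127.641,168.526) → (127.641,115.928) → (121.216,115.928) → (121.216,168.526) (closed)

; LightBurn 1.4.05
; GRBL device profile, absolute coords
G21
G90
G0 X114.208 Y30.705
M4 S438
G1 X133.963 Y45.917 F1855
G1 X157.111 Y79.740 F1855
G1 X177.856 Y121.614 F1855
G1 X190.401 Y160.979 F1855
G1 X188.947 Y187.274 F1855
M5
G0 X19.653 Y143.563
M4 S438
G1 X26.068 Y162.716 F1855
G1 X44.147 Y171.723 F1855
G1 X63.300 Y165.308 F1855
G1 X72.307 Y147.229 F1855
G1 X65.892 Y128.076 F1855
G1 X47.813 Y119.069 F1855
G1 X28.660 Y125.484 F1855
G1 X19.653 Y143.563 F1855
M5
G0 X136.400 Y170.976
M4 S438
G1 X196.820 Y170.976 F1855
G1 X196.820 Y122.756 F1855
G1 X136.400 Y122.756 F1855
G1 X136.400 Y170.976 F1855
M5
G0 X121.216 Y168.526
M4 S438
G1 X127.641 Y168.526 F1855
G1 X127.641 Y115.928 F1855
G1 X121.216 Y115.928 F1855
G1 X121.216 Y168.526 F1855
M5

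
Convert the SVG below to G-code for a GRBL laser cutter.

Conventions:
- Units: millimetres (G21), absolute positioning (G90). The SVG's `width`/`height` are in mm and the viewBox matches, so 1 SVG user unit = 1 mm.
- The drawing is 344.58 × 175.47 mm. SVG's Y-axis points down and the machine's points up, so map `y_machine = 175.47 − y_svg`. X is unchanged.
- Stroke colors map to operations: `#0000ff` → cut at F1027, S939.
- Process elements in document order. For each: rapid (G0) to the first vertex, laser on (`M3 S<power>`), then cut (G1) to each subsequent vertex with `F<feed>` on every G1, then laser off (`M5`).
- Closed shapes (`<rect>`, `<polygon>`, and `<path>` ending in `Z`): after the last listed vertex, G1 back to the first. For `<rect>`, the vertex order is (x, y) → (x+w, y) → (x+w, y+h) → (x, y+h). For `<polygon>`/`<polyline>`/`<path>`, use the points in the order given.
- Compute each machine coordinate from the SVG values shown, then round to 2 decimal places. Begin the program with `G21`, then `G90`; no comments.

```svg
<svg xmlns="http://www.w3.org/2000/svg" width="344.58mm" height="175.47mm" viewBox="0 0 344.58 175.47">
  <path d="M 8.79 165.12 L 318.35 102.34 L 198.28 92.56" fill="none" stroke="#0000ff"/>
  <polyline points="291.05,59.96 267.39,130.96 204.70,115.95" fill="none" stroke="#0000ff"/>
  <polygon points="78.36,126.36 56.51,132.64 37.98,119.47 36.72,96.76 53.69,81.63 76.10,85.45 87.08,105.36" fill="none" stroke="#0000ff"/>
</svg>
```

1 u = 1 mm; y_m = 175.47 − y.

[1] `<path>` open polyline, #0000ff→cut S939 F1027: (8.79,10.35) → (318.35,73.13) → (198.28,82.91)

[2] `<polyline>` open polyline, #0000ff→cut S939 F1027: (291.05,115.51) → (267.39,44.51) → (204.70,59.52)

[3] `<polygon>` regular polygon, #0000ff→cut S939 F1027: (78.36,49.11) → (56.51,42.83) → (37.98,56.00) → (36.72,78.71) → (53.69,93.84) → (76.10,90.02) → (87.08,70.11) → (78.36,49.11) (closed)

G21
G90
G0 X8.79 Y10.35
M3 S939
G1 X318.35 Y73.13 F1027
G1 X198.28 Y82.91 F1027
M5
G0 X291.05 Y115.51
M3 S939
G1 X267.39 Y44.51 F1027
G1 X204.70 Y59.52 F1027
M5
G0 X78.36 Y49.11
M3 S939
G1 X56.51 Y42.83 F1027
G1 X37.98 Y56.00 F1027
G1 X36.72 Y78.71 F1027
G1 X53.69 Y93.84 F1027
G1 X76.10 Y90.02 F1027
G1 X87.08 Y70.11 F1027
G1 X78.36 Y49.11 F1027
M5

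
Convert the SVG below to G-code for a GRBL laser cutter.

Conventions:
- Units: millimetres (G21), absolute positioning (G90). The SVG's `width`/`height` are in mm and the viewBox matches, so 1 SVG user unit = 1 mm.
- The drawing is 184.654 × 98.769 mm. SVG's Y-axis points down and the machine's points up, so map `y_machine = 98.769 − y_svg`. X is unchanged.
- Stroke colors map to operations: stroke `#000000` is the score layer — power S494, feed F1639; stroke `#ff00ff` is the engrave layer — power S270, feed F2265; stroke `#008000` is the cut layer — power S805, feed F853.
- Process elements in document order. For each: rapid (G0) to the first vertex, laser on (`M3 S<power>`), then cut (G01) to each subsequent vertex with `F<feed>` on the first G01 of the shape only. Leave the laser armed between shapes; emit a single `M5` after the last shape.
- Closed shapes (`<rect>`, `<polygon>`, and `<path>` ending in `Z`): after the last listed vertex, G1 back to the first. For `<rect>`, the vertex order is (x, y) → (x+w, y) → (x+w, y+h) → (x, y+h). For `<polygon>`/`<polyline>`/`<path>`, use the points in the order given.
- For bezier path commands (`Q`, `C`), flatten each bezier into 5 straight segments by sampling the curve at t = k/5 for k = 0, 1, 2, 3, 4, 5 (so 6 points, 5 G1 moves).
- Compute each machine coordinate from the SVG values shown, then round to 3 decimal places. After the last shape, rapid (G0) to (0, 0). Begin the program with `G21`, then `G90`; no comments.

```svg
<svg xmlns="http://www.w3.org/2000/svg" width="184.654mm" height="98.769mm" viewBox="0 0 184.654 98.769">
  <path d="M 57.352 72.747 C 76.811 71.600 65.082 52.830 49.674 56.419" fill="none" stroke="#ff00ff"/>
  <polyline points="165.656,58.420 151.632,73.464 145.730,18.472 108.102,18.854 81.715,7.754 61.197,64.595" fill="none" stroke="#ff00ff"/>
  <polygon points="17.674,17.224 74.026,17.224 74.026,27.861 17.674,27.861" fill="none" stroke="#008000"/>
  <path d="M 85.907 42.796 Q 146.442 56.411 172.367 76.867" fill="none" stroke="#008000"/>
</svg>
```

viewBox `0 0 184.654 98.769` with mm width/height → 1 unit = 1 mm. Flip: y_m = 98.769 − y_svg.

**Shape 1** — `<path>` cubic bezier, stroke `#ff00ff` → engrave (S270, F2265). Control points (SVG): P0=(57.352,72.747), P1=(76.811,71.600), P2=(65.082,52.830), P3=(49.674,56.419); sampled at t=k/5. Machine vertices: (57.352,26.022) → (65.505,28.505) → (67.493,33.299) → (64.637,38.483) → (58.257,42.140) → (49.674,42.350). Open path.

**Shape 2** — `<polyline>` open polyline, stroke `#ff00ff` → engrave (S270, F2265). Machine vertices: (165.656,40.349) → (151.632,25.305) → (145.730,80.297) → (108.102,79.915) → (81.715,91.015) → (61.197,34.174). Open path.

**Shape 3** — `<polygon>` rectangle, stroke `#008000` → cut (S805, F853). Machine vertices: (17.674,81.545) → (74.026,81.545) → (74.026,70.908) → (17.674,70.908) → (17.674,81.545). Closed: final G1 returns to the first vertex.

**Shape 4** — `<path>` quadratic bezier, stroke `#008000` → cut (S805, F853). Control points (SVG): P0=(85.907,42.796), P1=(146.442,56.411), P2=(172.367,76.867); sampled at t=k/5. Machine vertices: (85.907,55.973) → (108.737,50.253) → (128.797,43.986) → (146.089,37.172) → (160.613,29.811) → (172.367,21.902). Open path.

G21
G90
G0 X57.352 Y26.022
M3 S270
G01 X65.505 Y28.505 F2265
G01 X67.493 Y33.299
G01 X64.637 Y38.483
G01 X58.257 Y42.140
G01 X49.674 Y42.350
G0 X165.656 Y40.349
M3 S270
G01 X151.632 Y25.305 F2265
G01 X145.730 Y80.297
G01 X108.102 Y79.915
G01 X81.715 Y91.015
G01 X61.197 Y34.174
G0 X17.674 Y81.545
M3 S805
G01 X74.026 Y81.545 F853
G01 X74.026 Y70.908
G01 X17.674 Y70.908
G01 X17.674 Y81.545
G0 X85.907 Y55.973
M3 S805
G01 X108.737 Y50.253 F853
G01 X128.797 Y43.986
G01 X146.089 Y37.172
G01 X160.613 Y29.811
G01 X172.367 Y21.902
M5
G0 X0.000 Y0.000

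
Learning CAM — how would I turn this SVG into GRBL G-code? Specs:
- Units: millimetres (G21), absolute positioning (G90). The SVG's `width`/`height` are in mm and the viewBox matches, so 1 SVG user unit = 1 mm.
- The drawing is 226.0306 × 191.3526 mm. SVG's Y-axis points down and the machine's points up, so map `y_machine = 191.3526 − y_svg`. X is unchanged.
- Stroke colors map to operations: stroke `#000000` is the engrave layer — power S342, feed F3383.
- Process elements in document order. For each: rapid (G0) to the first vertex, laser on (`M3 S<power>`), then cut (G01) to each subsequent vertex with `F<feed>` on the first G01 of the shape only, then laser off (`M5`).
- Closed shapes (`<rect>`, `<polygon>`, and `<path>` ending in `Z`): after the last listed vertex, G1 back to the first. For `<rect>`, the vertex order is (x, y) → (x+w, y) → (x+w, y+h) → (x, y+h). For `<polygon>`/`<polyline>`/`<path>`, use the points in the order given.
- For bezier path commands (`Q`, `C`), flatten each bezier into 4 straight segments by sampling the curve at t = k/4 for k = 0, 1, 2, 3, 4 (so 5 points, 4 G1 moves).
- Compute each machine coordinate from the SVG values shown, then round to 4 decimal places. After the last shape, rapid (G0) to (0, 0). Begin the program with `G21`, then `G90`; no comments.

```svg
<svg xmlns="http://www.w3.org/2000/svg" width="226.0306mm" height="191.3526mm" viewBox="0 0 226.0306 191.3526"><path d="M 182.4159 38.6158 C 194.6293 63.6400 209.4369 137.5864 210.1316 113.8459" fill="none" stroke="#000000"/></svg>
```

G21
G90
G0 X182.4159 Y152.7368
M3 S342
G01 X191.8013 Y127.0865 F3383
G01 X200.5933 Y96.8350
G01 X207.2255 Y75.7269
G01 X210.1316 Y77.5067
M5
G0 X0.0000 Y0.0000

1 u = 1 mm; y_m = 191.3526 − y.

[1] `<path>` cubic bezier, #000000→engrave S342 F3383: (182.4159,152.7368) → (191.8013,127.0865) → (200.5933,96.8350) → (207.2255,75.7269) → (210.1316,77.5067)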